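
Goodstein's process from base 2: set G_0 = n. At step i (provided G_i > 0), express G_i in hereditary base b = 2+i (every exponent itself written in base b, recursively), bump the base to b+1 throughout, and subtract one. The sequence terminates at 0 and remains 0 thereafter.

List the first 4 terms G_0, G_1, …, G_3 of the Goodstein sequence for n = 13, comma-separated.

(0) 13|_2 = 2^(2 + 1) + 2^2 + 1 ↦ 3^(3 + 1) + 3^3 + 1|_3 = 109 ⇒ 108
(1) 108|_3 = 3^(3 + 1) + 3^3 ↦ 4^(4 + 1) + 4^4|_4 = 1280 ⇒ 1279
(2) 1279|_4 = 4^(4 + 1) + 3·4^3 + 3·4^2 + 3·4 + 3 ↦ 5^(5 + 1) + 3·5^3 + 3·5^2 + 3·5 + 3|_5 = 16093 ⇒ 16092

13, 108, 1279, 16092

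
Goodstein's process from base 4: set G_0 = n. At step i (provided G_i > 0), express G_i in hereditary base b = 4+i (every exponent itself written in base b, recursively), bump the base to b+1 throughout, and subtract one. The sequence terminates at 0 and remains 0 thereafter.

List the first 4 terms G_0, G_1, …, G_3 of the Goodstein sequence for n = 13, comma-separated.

[0] 13 ≡ 3·4 + 1 (base 4). Lift 5: 16. −1: 15.
[1] 15 ≡ 3·5 (base 5). Lift 6: 18. −1: 17.
[2] 17 ≡ 2·6 + 5 (base 6). Lift 7: 19. −1: 18.

13, 15, 17, 18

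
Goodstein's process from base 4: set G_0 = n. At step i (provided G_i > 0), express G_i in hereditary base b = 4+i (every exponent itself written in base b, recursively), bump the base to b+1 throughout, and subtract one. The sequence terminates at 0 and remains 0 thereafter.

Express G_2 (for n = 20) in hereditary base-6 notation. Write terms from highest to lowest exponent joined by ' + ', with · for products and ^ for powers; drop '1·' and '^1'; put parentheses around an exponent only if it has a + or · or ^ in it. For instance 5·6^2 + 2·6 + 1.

i=0: 20 = 4^2 + 4 (b=4); 4→5: 5^2 + 5 = 30; 30−1 = 29
i=1: 29 = 5^2 + 4 (b=5); 5→6: 6^2 + 4 = 40; 40−1 = 39
i=2: 39 = 6^2 + 3 (b=6); 6→7: 7^2 + 3 = 52; 52−1 = 51

6^2 + 3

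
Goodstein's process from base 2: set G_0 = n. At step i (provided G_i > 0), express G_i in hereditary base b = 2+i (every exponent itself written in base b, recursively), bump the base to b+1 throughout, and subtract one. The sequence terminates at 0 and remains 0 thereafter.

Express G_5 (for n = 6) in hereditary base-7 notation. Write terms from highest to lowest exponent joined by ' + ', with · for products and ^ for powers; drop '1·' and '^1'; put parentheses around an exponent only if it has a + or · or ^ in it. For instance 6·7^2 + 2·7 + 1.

G_0=6  [base 2] 2^2 + 2  →[2↦3]→  3^3 + 3 = 30  −1 ⇒ G_1=29
G_1=29  [base 3] 3^3 + 2  →[3↦4]→  4^4 + 2 = 258  −1 ⇒ G_2=257
G_2=257  [base 4] 4^4 + 1  →[4↦5]→  5^5 + 1 = 3126  −1 ⇒ G_3=3125
G_3=3125  [base 5] 5^5  →[5↦6]→  6^6 = 46656  −1 ⇒ G_4=46655
G_4=46655  [base 6] 5·6^5 + 5·6^4 + 5·6^3 + 5·6^2 + 5·6 + 5  →[6↦7]→  5·7^5 + 5·7^4 + 5·7^3 + 5·7^2 + 5·7 + 5 = 98040  −1 ⇒ G_5=98039
G_5=98039  [base 7] 5·7^5 + 5·7^4 + 5·7^3 + 5·7^2 + 5·7 + 4  →[7↦8]→  5·8^5 + 5·8^4 + 5·8^3 + 5·8^2 + 5·8 + 4 = 187244  −1 ⇒ G_6=187243

5·7^5 + 5·7^4 + 5·7^3 + 5·7^2 + 5·7 + 4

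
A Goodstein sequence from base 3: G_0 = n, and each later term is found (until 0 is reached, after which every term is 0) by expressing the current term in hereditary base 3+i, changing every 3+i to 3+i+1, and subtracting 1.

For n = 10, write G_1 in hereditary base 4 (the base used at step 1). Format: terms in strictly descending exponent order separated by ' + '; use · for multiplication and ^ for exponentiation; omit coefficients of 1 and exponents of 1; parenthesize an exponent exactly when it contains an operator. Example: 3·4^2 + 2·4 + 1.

4^2

[0] 10 ≡ 3^2 + 1 (base 3). Lift 4: 17. −1: 16.
[1] 16 ≡ 4^2 (base 4). Lift 5: 25. −1: 24.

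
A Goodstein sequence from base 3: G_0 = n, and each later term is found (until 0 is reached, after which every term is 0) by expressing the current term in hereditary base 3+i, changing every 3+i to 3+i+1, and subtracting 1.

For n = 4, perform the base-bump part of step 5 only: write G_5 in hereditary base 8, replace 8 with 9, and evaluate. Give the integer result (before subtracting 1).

1

i=0: 4 = 3 + 1 (b=3); 3→4: 4 + 1 = 5; 5−1 = 4
i=1: 4 = 4 (b=4); 4→5: 5 = 5; 5−1 = 4
i=2: 4 = 4 (b=5); 5→6: 4 = 4; 4−1 = 3
i=3: 3 = 3 (b=6); 6→7: 3 = 3; 3−1 = 2
i=4: 2 = 2 (b=7); 7→8: 2 = 2; 2−1 = 1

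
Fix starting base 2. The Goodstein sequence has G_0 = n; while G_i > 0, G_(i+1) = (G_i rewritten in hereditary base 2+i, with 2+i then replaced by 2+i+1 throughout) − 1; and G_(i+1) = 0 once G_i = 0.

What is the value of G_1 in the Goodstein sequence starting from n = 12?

107

base 2: 12 = 2^(2 + 1) + 2^2; at 3: 3^(3 + 1) + 3^3 = 108; next = 107
base 3: 107 = 3^(3 + 1) + 2·3^2 + 2·3 + 2; at 4: 4^(4 + 1) + 2·4^2 + 2·4 + 2 = 1066; next = 1065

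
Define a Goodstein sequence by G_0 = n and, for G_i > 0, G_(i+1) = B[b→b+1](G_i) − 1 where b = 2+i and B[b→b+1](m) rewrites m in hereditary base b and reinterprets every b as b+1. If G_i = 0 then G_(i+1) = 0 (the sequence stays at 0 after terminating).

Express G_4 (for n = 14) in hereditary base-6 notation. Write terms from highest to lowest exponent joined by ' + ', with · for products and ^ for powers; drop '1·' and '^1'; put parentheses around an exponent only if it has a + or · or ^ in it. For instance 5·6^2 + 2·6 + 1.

i=0: 14 = 2^(2 + 1) + 2^2 + 2 (b=2); 2→3: 3^(3 + 1) + 3^3 + 3 = 111; 111−1 = 110
i=1: 110 = 3^(3 + 1) + 3^3 + 2 (b=3); 3→4: 4^(4 + 1) + 4^4 + 2 = 1282; 1282−1 = 1281
i=2: 1281 = 4^(4 + 1) + 4^4 + 1 (b=4); 4→5: 5^(5 + 1) + 5^5 + 1 = 18751; 18751−1 = 18750
i=3: 18750 = 5^(5 + 1) + 5^5 (b=5); 5→6: 6^(6 + 1) + 6^6 = 326592; 326592−1 = 326591
i=4: 326591 = 6^(6 + 1) + 5·6^5 + 5·6^4 + 5·6^3 + 5·6^2 + 5·6 + 5 (b=6); 6→7: 7^(7 + 1) + 5·7^5 + 5·7^4 + 5·7^3 + 5·7^2 + 5·7 + 5 = 5862841; 5862841−1 = 5862840

6^(6 + 1) + 5·6^5 + 5·6^4 + 5·6^3 + 5·6^2 + 5·6 + 5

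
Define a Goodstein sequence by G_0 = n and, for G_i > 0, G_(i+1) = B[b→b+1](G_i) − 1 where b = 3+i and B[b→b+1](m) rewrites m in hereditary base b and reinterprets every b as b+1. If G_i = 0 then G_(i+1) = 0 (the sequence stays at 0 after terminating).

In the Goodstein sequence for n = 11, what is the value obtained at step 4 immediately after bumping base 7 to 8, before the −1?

44

(0) 11|_3 = 3^2 + 2 ↦ 4^2 + 2|_4 = 18 ⇒ 17
(1) 17|_4 = 4^2 + 1 ↦ 5^2 + 1|_5 = 26 ⇒ 25
(2) 25|_5 = 5^2 ↦ 6^2|_6 = 36 ⇒ 35
(3) 35|_6 = 5·6 + 5 ↦ 5·7 + 5|_7 = 40 ⇒ 39
(4) 39|_7 = 5·7 + 4 ↦ 5·8 + 4|_8 = 44 ⇒ 43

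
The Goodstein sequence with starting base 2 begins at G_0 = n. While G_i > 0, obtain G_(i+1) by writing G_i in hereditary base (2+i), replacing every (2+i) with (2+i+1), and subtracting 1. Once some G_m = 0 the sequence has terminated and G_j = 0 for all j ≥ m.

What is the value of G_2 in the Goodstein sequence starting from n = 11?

1027

step 0: 11 = 2^(2 + 1) + 2 + 1; sub 3 for 2: 3^(3 + 1) + 3 + 1; = 85; G_1 = 85−1 = 84
step 1: 84 = 3^(3 + 1) + 3; sub 4 for 3: 4^(4 + 1) + 4; = 1028; G_2 = 1028−1 = 1027
step 2: 1027 = 4^(4 + 1) + 3; sub 5 for 4: 5^(5 + 1) + 3; = 15628; G_3 = 15628−1 = 15627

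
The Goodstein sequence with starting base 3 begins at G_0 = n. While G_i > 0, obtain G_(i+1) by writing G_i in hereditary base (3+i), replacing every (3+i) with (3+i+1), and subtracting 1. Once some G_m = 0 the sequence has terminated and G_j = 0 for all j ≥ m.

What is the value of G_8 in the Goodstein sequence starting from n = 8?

G_0=8  [base 3] 2·3 + 2  →[3↦4]→  2·4 + 2 = 10  −1 ⇒ G_1=9
G_1=9  [base 4] 2·4 + 1  →[4↦5]→  2·5 + 1 = 11  −1 ⇒ G_2=10
G_2=10  [base 5] 2·5  →[5↦6]→  2·6 = 12  −1 ⇒ G_3=11
G_3=11  [base 6] 6 + 5  →[6↦7]→  7 + 5 = 12  −1 ⇒ G_4=11
G_4=11  [base 7] 7 + 4  →[7↦8]→  8 + 4 = 12  −1 ⇒ G_5=11
G_5=11  [base 8] 8 + 3  →[8↦9]→  9 + 3 = 12  −1 ⇒ G_6=11
G_6=11  [base 9] 9 + 2  →[9↦10]→  10 + 2 = 12  −1 ⇒ G_7=11
G_7=11  [base 10] 10 + 1  →[10↦11]→  11 + 1 = 12  −1 ⇒ G_8=11

11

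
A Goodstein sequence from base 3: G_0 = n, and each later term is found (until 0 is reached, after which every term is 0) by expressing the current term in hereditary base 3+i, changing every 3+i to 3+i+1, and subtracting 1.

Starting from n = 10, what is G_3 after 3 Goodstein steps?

27

base 3: 10 = 3^2 + 1; at 4: 4^2 + 1 = 17; next = 16
base 4: 16 = 4^2; at 5: 5^2 = 25; next = 24
base 5: 24 = 4·5 + 4; at 6: 4·6 + 4 = 28; next = 27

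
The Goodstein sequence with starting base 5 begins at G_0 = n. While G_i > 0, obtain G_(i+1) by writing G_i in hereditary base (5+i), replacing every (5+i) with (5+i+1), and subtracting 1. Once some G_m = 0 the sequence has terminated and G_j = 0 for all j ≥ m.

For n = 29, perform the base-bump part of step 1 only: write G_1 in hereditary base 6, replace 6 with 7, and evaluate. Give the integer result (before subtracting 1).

52

[0] 29 ≡ 5^2 + 4 (base 5). Lift 6: 40. −1: 39.
[1] 39 ≡ 6^2 + 3 (base 6). Lift 7: 52. −1: 51.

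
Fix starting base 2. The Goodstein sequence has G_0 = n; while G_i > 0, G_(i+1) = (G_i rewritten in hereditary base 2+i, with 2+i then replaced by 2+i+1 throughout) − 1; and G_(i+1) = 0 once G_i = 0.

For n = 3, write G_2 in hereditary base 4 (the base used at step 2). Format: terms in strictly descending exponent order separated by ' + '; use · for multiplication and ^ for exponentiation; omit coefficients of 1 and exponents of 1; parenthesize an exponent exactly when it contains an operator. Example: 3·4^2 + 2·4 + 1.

3

G_0 = 3. HB_2(3) = 2 + 1. Bump = 4. G_1 = 3.
G_1 = 3. HB_3(3) = 3. Bump = 4. G_2 = 3.
G_2 = 3. HB_4(3) = 3. Bump = 3. G_3 = 2.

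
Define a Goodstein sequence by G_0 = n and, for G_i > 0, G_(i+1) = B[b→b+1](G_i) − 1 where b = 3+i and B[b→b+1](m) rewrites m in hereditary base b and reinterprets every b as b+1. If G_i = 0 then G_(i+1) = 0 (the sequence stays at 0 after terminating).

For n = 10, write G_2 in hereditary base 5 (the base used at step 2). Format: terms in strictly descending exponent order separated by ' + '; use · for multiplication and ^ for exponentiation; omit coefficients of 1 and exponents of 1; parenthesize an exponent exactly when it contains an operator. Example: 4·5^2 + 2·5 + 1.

G_0=10  [base 3] 3^2 + 1  →[3↦4]→  4^2 + 1 = 17  −1 ⇒ G_1=16
G_1=16  [base 4] 4^2  →[4↦5]→  5^2 = 25  −1 ⇒ G_2=24
G_2=24  [base 5] 4·5 + 4  →[5↦6]→  4·6 + 4 = 28  −1 ⇒ G_3=27

4·5 + 4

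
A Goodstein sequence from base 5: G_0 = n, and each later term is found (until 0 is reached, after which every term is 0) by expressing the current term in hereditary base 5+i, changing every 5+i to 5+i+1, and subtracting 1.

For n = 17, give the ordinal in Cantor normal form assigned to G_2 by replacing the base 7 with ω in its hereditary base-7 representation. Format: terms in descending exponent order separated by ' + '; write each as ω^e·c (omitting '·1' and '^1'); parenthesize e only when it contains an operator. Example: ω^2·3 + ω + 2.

ω·3

17 —HB5→ 3·5 + 2 —bump→ 3·6 + 2 = 20 —(−1)→ 19
19 —HB6→ 3·6 + 1 —bump→ 3·7 + 1 = 22 —(−1)→ 21
21 —HB7→ 3·7 —bump→ 3·8 = 24 —(−1)→ 23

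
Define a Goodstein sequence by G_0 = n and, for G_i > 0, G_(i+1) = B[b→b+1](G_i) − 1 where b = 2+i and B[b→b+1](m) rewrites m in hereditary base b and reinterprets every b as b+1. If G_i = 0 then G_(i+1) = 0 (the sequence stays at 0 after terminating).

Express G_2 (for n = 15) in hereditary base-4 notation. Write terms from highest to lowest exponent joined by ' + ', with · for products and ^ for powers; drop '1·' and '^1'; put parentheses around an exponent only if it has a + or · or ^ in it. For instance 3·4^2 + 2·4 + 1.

G_0 = 15. HB_2(15) = 2^(2 + 1) + 2^2 + 2 + 1. Bump = 112. G_1 = 111.
G_1 = 111. HB_3(111) = 3^(3 + 1) + 3^3 + 3. Bump = 1284. G_2 = 1283.
G_2 = 1283. HB_4(1283) = 4^(4 + 1) + 4^4 + 3. Bump = 18753. G_3 = 18752.

4^(4 + 1) + 4^4 + 3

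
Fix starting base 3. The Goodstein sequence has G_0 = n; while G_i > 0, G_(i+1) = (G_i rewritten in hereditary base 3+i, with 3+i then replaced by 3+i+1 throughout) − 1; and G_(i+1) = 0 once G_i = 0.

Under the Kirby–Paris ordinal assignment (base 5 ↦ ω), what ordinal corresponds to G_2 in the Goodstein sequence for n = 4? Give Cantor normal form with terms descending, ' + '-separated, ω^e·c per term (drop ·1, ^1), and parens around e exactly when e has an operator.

i=0: 4 = 3 + 1 (b=3); 3→4: 4 + 1 = 5; 5−1 = 4
i=1: 4 = 4 (b=4); 4→5: 5 = 5; 5−1 = 4
i=2: 4 = 4 (b=5); 5→6: 4 = 4; 4−1 = 3

4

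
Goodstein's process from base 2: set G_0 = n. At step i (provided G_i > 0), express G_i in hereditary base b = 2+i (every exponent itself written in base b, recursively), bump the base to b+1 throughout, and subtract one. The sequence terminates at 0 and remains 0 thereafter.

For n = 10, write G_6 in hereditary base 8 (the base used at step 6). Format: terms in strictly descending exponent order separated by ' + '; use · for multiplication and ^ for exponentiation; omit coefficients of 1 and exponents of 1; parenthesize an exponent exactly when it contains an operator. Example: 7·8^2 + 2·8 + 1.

5·8^8 + 5·8^5 + 5·8^4 + 5·8^3 + 5·8^2 + 5·8 + 3

(0) 10|_2 = 2^(2 + 1) + 2 ↦ 3^(3 + 1) + 3|_3 = 84 ⇒ 83
(1) 83|_3 = 3^(3 + 1) + 2 ↦ 4^(4 + 1) + 2|_4 = 1026 ⇒ 1025
(2) 1025|_4 = 4^(4 + 1) + 1 ↦ 5^(5 + 1) + 1|_5 = 15626 ⇒ 15625
(3) 15625|_5 = 5^(5 + 1) ↦ 6^(6 + 1)|_6 = 279936 ⇒ 279935
(4) 279935|_6 = 5·6^6 + 5·6^5 + 5·6^4 + 5·6^3 + 5·6^2 + 5·6 + 5 ↦ 5·7^7 + 5·7^5 + 5·7^4 + 5·7^3 + 5·7^2 + 5·7 + 5|_7 = 4215755 ⇒ 4215754
(5) 4215754|_7 = 5·7^7 + 5·7^5 + 5·7^4 + 5·7^3 + 5·7^2 + 5·7 + 4 ↦ 5·8^8 + 5·8^5 + 5·8^4 + 5·8^3 + 5·8^2 + 5·8 + 4|_8 = 84073324 ⇒ 84073323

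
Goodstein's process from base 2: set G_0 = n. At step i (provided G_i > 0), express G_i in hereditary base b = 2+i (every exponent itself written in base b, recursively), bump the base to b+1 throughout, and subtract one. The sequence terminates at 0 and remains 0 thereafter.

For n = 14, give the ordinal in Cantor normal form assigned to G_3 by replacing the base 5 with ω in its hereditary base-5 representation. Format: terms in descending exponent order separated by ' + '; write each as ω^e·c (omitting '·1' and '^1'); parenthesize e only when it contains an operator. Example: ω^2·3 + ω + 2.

G_0 = 14. HB_2(14) = 2^(2 + 1) + 2^2 + 2. Bump = 111. G_1 = 110.
G_1 = 110. HB_3(110) = 3^(3 + 1) + 3^3 + 2. Bump = 1282. G_2 = 1281.
G_2 = 1281. HB_4(1281) = 4^(4 + 1) + 4^4 + 1. Bump = 18751. G_3 = 18750.
G_3 = 18750. HB_5(18750) = 5^(5 + 1) + 5^5. Bump = 326592. G_4 = 326591.

ω^(ω + 1) + ω^ω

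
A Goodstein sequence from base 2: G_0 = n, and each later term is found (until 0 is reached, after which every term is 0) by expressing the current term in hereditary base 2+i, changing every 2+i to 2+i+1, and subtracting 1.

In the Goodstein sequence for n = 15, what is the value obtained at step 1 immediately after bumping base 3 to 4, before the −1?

1284

base 2: 15 = 2^(2 + 1) + 2^2 + 2 + 1; at 3: 3^(3 + 1) + 3^3 + 3 + 1 = 112; next = 111
base 3: 111 = 3^(3 + 1) + 3^3 + 3; at 4: 4^(4 + 1) + 4^4 + 4 = 1284; next = 1283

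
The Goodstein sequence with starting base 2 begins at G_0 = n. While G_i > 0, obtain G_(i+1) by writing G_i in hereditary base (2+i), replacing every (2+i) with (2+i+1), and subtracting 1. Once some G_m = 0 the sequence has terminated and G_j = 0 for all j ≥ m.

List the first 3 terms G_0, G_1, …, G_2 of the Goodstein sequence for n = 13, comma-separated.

13, 108, 1279

i=0: 13 = 2^(2 + 1) + 2^2 + 1 (b=2); 2→3: 3^(3 + 1) + 3^3 + 1 = 109; 109−1 = 108
i=1: 108 = 3^(3 + 1) + 3^3 (b=3); 3→4: 4^(4 + 1) + 4^4 = 1280; 1280−1 = 1279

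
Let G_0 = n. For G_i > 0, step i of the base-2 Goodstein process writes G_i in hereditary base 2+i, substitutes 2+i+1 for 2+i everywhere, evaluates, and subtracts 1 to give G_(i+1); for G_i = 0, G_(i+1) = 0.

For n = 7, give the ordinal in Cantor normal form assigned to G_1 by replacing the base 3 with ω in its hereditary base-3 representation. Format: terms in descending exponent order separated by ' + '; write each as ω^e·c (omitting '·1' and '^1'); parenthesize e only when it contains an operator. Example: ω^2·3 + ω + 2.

ω^ω + ω

[0] 7 ≡ 2^2 + 2 + 1 (base 2). Lift 3: 31. −1: 30.
[1] 30 ≡ 3^3 + 3 (base 3). Lift 4: 260. −1: 259.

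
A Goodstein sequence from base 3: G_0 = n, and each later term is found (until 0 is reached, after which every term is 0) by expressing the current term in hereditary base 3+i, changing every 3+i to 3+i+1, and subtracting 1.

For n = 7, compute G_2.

step 0: 7 = 2·3 + 1; sub 4 for 3: 2·4 + 1; = 9; G_1 = 9−1 = 8
step 1: 8 = 2·4; sub 5 for 4: 2·5; = 10; G_2 = 10−1 = 9
step 2: 9 = 5 + 4; sub 6 for 5: 6 + 4; = 10; G_3 = 10−1 = 9

9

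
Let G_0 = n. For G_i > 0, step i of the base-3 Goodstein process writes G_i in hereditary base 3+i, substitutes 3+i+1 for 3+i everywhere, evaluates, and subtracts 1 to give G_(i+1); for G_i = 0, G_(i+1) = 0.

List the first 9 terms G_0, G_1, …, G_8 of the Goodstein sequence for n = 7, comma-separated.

step 0: 7 = 2·3 + 1; sub 4 for 3: 2·4 + 1; = 9; G_1 = 9−1 = 8
step 1: 8 = 2·4; sub 5 for 4: 2·5; = 10; G_2 = 10−1 = 9
step 2: 9 = 5 + 4; sub 6 for 5: 6 + 4; = 10; G_3 = 10−1 = 9
step 3: 9 = 6 + 3; sub 7 for 6: 7 + 3; = 10; G_4 = 10−1 = 9
step 4: 9 = 7 + 2; sub 8 for 7: 8 + 2; = 10; G_5 = 10−1 = 9
step 5: 9 = 8 + 1; sub 9 for 8: 9 + 1; = 10; G_6 = 10−1 = 9
step 6: 9 = 9; sub 10 for 9: 10; = 10; G_7 = 10−1 = 9
step 7: 9 = 9; sub 11 for 10: 9; = 9; G_8 = 9−1 = 8

7, 8, 9, 9, 9, 9, 9, 9, 8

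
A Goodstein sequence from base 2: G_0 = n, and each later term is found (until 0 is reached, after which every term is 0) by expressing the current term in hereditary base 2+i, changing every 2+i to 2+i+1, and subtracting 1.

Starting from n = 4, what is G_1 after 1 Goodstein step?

4 —HB2→ 2^2 —bump→ 3^3 = 27 —(−1)→ 26
26 —HB3→ 2·3^2 + 2·3 + 2 —bump→ 2·4^2 + 2·4 + 2 = 42 —(−1)→ 41

26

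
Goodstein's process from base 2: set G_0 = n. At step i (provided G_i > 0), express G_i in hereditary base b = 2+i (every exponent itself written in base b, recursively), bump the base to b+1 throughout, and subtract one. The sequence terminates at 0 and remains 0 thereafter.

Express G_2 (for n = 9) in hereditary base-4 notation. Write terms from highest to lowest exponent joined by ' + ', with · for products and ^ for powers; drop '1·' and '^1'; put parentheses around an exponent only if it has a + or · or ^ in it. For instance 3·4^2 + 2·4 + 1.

3·4^4 + 3·4^3 + 3·4^2 + 3·4 + 3

base 2: 9 = 2^(2 + 1) + 1; at 3: 3^(3 + 1) + 1 = 82; next = 81
base 3: 81 = 3^(3 + 1); at 4: 4^(4 + 1) = 1024; next = 1023
base 4: 1023 = 3·4^4 + 3·4^3 + 3·4^2 + 3·4 + 3; at 5: 3·5^5 + 3·5^3 + 3·5^2 + 3·5 + 3 = 9843; next = 9842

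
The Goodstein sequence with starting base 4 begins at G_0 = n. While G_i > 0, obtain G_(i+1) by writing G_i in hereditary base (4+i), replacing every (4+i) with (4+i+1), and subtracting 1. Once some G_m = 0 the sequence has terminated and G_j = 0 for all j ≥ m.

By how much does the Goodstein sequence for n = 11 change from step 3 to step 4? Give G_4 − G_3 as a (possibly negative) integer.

i=0: 11 = 2·4 + 3 (b=4); 4→5: 2·5 + 3 = 13; 13−1 = 12
i=1: 12 = 2·5 + 2 (b=5); 5→6: 2·6 + 2 = 14; 14−1 = 13
i=2: 13 = 2·6 + 1 (b=6); 6→7: 2·7 + 1 = 15; 15−1 = 14
i=3: 14 = 2·7 (b=7); 7→8: 2·8 = 16; 16−1 = 15

1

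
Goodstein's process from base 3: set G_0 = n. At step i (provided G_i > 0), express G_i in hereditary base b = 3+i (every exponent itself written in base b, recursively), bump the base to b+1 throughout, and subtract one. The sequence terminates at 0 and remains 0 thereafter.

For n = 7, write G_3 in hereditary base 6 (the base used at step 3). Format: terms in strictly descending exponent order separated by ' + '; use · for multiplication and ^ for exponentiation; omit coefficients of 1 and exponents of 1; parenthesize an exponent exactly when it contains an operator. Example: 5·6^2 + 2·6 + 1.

7 —HB3→ 2·3 + 1 —bump→ 2·4 + 1 = 9 —(−1)→ 8
8 —HB4→ 2·4 —bump→ 2·5 = 10 —(−1)→ 9
9 —HB5→ 5 + 4 —bump→ 6 + 4 = 10 —(−1)→ 9
9 —HB6→ 6 + 3 —bump→ 7 + 3 = 10 —(−1)→ 9

6 + 3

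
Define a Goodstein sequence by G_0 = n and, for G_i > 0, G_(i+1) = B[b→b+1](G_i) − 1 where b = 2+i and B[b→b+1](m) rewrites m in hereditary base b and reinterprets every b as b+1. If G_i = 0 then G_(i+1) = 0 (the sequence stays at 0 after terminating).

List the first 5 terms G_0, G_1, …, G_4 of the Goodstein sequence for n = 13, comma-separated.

13, 108, 1279, 16092, 280711

i=0: 13 = 2^(2 + 1) + 2^2 + 1 (b=2); 2→3: 3^(3 + 1) + 3^3 + 1 = 109; 109−1 = 108
i=1: 108 = 3^(3 + 1) + 3^3 (b=3); 3→4: 4^(4 + 1) + 4^4 = 1280; 1280−1 = 1279
i=2: 1279 = 4^(4 + 1) + 3·4^3 + 3·4^2 + 3·4 + 3 (b=4); 4→5: 5^(5 + 1) + 3·5^3 + 3·5^2 + 3·5 + 3 = 16093; 16093−1 = 16092
i=3: 16092 = 5^(5 + 1) + 3·5^3 + 3·5^2 + 3·5 + 2 (b=5); 5→6: 6^(6 + 1) + 3·6^3 + 3·6^2 + 3·6 + 2 = 280712; 280712−1 = 280711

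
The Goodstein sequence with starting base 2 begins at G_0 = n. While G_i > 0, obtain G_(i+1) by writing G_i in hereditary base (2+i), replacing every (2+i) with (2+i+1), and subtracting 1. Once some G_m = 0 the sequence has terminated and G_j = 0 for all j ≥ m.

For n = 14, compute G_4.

326591

(0) 14|_2 = 2^(2 + 1) + 2^2 + 2 ↦ 3^(3 + 1) + 3^3 + 3|_3 = 111 ⇒ 110
(1) 110|_3 = 3^(3 + 1) + 3^3 + 2 ↦ 4^(4 + 1) + 4^4 + 2|_4 = 1282 ⇒ 1281
(2) 1281|_4 = 4^(4 + 1) + 4^4 + 1 ↦ 5^(5 + 1) + 5^5 + 1|_5 = 18751 ⇒ 18750
(3) 18750|_5 = 5^(5 + 1) + 5^5 ↦ 6^(6 + 1) + 6^6|_6 = 326592 ⇒ 326591
(4) 326591|_6 = 6^(6 + 1) + 5·6^5 + 5·6^4 + 5·6^3 + 5·6^2 + 5·6 + 5 ↦ 7^(7 + 1) + 5·7^5 + 5·7^4 + 5·7^3 + 5·7^2 + 5·7 + 5|_7 = 5862841 ⇒ 5862840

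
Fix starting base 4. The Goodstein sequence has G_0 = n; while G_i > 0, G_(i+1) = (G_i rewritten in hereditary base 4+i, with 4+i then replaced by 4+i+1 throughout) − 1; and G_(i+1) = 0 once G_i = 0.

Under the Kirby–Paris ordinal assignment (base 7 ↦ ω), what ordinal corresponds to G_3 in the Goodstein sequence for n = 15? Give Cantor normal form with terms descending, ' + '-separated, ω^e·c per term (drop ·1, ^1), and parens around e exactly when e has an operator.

G_0 = 15. HB_4(15) = 3·4 + 3. Bump = 18. G_1 = 17.
G_1 = 17. HB_5(17) = 3·5 + 2. Bump = 20. G_2 = 19.
G_2 = 19. HB_6(19) = 3·6 + 1. Bump = 22. G_3 = 21.
G_3 = 21. HB_7(21) = 3·7. Bump = 24. G_4 = 23.

ω·3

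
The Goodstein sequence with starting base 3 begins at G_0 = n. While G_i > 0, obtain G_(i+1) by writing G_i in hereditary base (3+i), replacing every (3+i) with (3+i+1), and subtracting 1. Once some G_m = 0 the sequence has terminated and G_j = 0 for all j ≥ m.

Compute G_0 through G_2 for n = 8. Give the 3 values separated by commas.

8, 9, 10

G_0=8  [base 3] 2·3 + 2  →[3↦4]→  2·4 + 2 = 10  −1 ⇒ G_1=9
G_1=9  [base 4] 2·4 + 1  →[4↦5]→  2·5 + 1 = 11  −1 ⇒ G_2=10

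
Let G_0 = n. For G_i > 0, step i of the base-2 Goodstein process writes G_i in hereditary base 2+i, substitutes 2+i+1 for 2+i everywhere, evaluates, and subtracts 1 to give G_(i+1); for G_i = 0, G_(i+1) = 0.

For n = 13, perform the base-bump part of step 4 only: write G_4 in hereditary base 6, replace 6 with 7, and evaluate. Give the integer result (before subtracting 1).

base 2: 13 = 2^(2 + 1) + 2^2 + 1; at 3: 3^(3 + 1) + 3^3 + 1 = 109; next = 108
base 3: 108 = 3^(3 + 1) + 3^3; at 4: 4^(4 + 1) + 4^4 = 1280; next = 1279
base 4: 1279 = 4^(4 + 1) + 3·4^3 + 3·4^2 + 3·4 + 3; at 5: 5^(5 + 1) + 3·5^3 + 3·5^2 + 3·5 + 3 = 16093; next = 16092
base 5: 16092 = 5^(5 + 1) + 3·5^3 + 3·5^2 + 3·5 + 2; at 6: 6^(6 + 1) + 3·6^3 + 3·6^2 + 3·6 + 2 = 280712; next = 280711
base 6: 280711 = 6^(6 + 1) + 3·6^3 + 3·6^2 + 3·6 + 1; at 7: 7^(7 + 1) + 3·7^3 + 3·7^2 + 3·7 + 1 = 5765999; next = 5765998

5765999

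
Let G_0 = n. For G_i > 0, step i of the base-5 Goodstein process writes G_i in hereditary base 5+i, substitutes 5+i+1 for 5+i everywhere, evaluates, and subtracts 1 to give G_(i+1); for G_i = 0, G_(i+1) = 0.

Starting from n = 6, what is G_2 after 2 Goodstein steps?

6

step 0: 6 = 5 + 1; sub 6 for 5: 6 + 1; = 7; G_1 = 7−1 = 6
step 1: 6 = 6; sub 7 for 6: 7; = 7; G_2 = 7−1 = 6
step 2: 6 = 6; sub 8 for 7: 6; = 6; G_3 = 6−1 = 5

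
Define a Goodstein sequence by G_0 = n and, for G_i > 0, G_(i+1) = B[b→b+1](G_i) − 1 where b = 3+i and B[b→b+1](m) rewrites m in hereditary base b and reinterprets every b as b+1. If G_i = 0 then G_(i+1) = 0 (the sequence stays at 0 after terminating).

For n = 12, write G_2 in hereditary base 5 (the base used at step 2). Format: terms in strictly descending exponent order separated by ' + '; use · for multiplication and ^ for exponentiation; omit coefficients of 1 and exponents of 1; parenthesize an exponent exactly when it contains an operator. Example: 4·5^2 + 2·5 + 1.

5^2 + 2

i=0: 12 = 3^2 + 3 (b=3); 3→4: 4^2 + 4 = 20; 20−1 = 19
i=1: 19 = 4^2 + 3 (b=4); 4→5: 5^2 + 3 = 28; 28−1 = 27
i=2: 27 = 5^2 + 2 (b=5); 5→6: 6^2 + 2 = 38; 38−1 = 37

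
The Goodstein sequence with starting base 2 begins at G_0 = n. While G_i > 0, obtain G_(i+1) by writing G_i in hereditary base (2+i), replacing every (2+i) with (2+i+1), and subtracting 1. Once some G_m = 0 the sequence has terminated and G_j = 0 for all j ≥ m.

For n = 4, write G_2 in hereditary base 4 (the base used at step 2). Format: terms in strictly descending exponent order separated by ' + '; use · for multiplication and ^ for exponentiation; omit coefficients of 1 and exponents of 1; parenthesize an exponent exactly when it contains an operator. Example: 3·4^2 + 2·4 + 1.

2·4^2 + 2·4 + 1

4 —HB2→ 2^2 —bump→ 3^3 = 27 —(−1)→ 26
26 —HB3→ 2·3^2 + 2·3 + 2 —bump→ 2·4^2 + 2·4 + 2 = 42 —(−1)→ 41
41 —HB4→ 2·4^2 + 2·4 + 1 —bump→ 2·5^2 + 2·5 + 1 = 61 —(−1)→ 60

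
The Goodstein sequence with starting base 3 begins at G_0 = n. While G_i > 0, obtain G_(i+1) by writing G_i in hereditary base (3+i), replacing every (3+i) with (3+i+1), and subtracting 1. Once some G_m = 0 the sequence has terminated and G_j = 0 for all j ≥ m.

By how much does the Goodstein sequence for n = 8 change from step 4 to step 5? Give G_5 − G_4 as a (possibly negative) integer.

0

(0) 8|_3 = 2·3 + 2 ↦ 2·4 + 2|_4 = 10 ⇒ 9
(1) 9|_4 = 2·4 + 1 ↦ 2·5 + 1|_5 = 11 ⇒ 10
(2) 10|_5 = 2·5 ↦ 2·6|_6 = 12 ⇒ 11
(3) 11|_6 = 6 + 5 ↦ 7 + 5|_7 = 12 ⇒ 11
(4) 11|_7 = 7 + 4 ↦ 8 + 4|_8 = 12 ⇒ 11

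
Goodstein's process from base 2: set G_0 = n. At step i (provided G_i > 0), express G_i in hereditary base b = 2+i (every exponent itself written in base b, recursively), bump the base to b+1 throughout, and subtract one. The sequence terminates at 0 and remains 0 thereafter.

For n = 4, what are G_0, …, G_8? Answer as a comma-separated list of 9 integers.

4, 26, 41, 60, 83, 109, 139, 173, 211

G_0=4  [base 2] 2^2  →[2↦3]→  3^3 = 27  −1 ⇒ G_1=26
G_1=26  [base 3] 2·3^2 + 2·3 + 2  →[3↦4]→  2·4^2 + 2·4 + 2 = 42  −1 ⇒ G_2=41
G_2=41  [base 4] 2·4^2 + 2·4 + 1  →[4↦5]→  2·5^2 + 2·5 + 1 = 61  −1 ⇒ G_3=60
G_3=60  [base 5] 2·5^2 + 2·5  →[5↦6]→  2·6^2 + 2·6 = 84  −1 ⇒ G_4=83
G_4=83  [base 6] 2·6^2 + 6 + 5  →[6↦7]→  2·7^2 + 7 + 5 = 110  −1 ⇒ G_5=109
G_5=109  [base 7] 2·7^2 + 7 + 4  →[7↦8]→  2·8^2 + 8 + 4 = 140  −1 ⇒ G_6=139
G_6=139  [base 8] 2·8^2 + 8 + 3  →[8↦9]→  2·9^2 + 9 + 3 = 174  −1 ⇒ G_7=173
G_7=173  [base 9] 2·9^2 + 9 + 2  →[9↦10]→  2·10^2 + 10 + 2 = 212  −1 ⇒ G_8=211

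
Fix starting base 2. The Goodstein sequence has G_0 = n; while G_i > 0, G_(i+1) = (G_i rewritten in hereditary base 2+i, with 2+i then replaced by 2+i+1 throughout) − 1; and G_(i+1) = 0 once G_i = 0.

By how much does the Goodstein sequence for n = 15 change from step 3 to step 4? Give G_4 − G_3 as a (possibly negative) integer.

G_0 = 15. HB_2(15) = 2^(2 + 1) + 2^2 + 2 + 1. Bump = 112. G_1 = 111.
G_1 = 111. HB_3(111) = 3^(3 + 1) + 3^3 + 3. Bump = 1284. G_2 = 1283.
G_2 = 1283. HB_4(1283) = 4^(4 + 1) + 4^4 + 3. Bump = 18753. G_3 = 18752.
G_3 = 18752. HB_5(18752) = 5^(5 + 1) + 5^5 + 2. Bump = 326594. G_4 = 326593.

307841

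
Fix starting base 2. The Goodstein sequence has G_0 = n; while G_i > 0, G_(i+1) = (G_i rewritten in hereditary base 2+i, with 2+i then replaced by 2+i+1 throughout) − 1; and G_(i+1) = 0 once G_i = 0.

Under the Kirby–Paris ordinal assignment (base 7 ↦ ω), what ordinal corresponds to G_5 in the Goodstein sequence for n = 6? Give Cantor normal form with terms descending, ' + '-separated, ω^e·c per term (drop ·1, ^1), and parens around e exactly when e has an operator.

ω^5·5 + ω^4·5 + ω^3·5 + ω^2·5 + ω·5 + 4

G_0 = 6. HB_2(6) = 2^2 + 2. Bump = 30. G_1 = 29.
G_1 = 29. HB_3(29) = 3^3 + 2. Bump = 258. G_2 = 257.
G_2 = 257. HB_4(257) = 4^4 + 1. Bump = 3126. G_3 = 3125.
G_3 = 3125. HB_5(3125) = 5^5. Bump = 46656. G_4 = 46655.
G_4 = 46655. HB_6(46655) = 5·6^5 + 5·6^4 + 5·6^3 + 5·6^2 + 5·6 + 5. Bump = 98040. G_5 = 98039.
G_5 = 98039. HB_7(98039) = 5·7^5 + 5·7^4 + 5·7^3 + 5·7^2 + 5·7 + 4. Bump = 187244. G_6 = 187243.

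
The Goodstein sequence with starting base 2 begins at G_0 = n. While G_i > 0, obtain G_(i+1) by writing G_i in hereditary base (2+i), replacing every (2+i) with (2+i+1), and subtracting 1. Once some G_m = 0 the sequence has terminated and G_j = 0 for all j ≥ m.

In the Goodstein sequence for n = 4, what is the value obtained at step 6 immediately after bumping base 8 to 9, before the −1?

(0) 4|_2 = 2^2 ↦ 3^3|_3 = 27 ⇒ 26
(1) 26|_3 = 2·3^2 + 2·3 + 2 ↦ 2·4^2 + 2·4 + 2|_4 = 42 ⇒ 41
(2) 41|_4 = 2·4^2 + 2·4 + 1 ↦ 2·5^2 + 2·5 + 1|_5 = 61 ⇒ 60
(3) 60|_5 = 2·5^2 + 2·5 ↦ 2·6^2 + 2·6|_6 = 84 ⇒ 83
(4) 83|_6 = 2·6^2 + 6 + 5 ↦ 2·7^2 + 7 + 5|_7 = 110 ⇒ 109
(5) 109|_7 = 2·7^2 + 7 + 4 ↦ 2·8^2 + 8 + 4|_8 = 140 ⇒ 139
(6) 139|_8 = 2·8^2 + 8 + 3 ↦ 2·9^2 + 9 + 3|_9 = 174 ⇒ 173

174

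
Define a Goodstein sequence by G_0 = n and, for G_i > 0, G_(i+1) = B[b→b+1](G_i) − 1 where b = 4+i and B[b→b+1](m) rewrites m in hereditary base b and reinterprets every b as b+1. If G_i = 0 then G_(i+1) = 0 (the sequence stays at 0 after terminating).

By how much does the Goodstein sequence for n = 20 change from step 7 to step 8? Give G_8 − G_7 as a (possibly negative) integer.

8

step 0: 20 = 4^2 + 4; sub 5 for 4: 5^2 + 5; = 30; G_1 = 30−1 = 29
step 1: 29 = 5^2 + 4; sub 6 for 5: 6^2 + 4; = 40; G_2 = 40−1 = 39
step 2: 39 = 6^2 + 3; sub 7 for 6: 7^2 + 3; = 52; G_3 = 52−1 = 51
step 3: 51 = 7^2 + 2; sub 8 for 7: 8^2 + 2; = 66; G_4 = 66−1 = 65
step 4: 65 = 8^2 + 1; sub 9 for 8: 9^2 + 1; = 82; G_5 = 82−1 = 81
step 5: 81 = 9^2; sub 10 for 9: 10^2; = 100; G_6 = 100−1 = 99
step 6: 99 = 9·10 + 9; sub 11 for 10: 9·11 + 9; = 108; G_7 = 108−1 = 107
step 7: 107 = 9·11 + 8; sub 12 for 11: 9·12 + 8; = 116; G_8 = 116−1 = 115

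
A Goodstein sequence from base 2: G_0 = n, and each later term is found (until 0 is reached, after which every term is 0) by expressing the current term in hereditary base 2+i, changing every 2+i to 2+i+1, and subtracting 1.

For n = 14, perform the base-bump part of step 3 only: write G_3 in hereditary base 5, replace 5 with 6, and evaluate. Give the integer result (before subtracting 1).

326592

14 —HB2→ 2^(2 + 1) + 2^2 + 2 —bump→ 3^(3 + 1) + 3^3 + 3 = 111 —(−1)→ 110
110 —HB3→ 3^(3 + 1) + 3^3 + 2 —bump→ 4^(4 + 1) + 4^4 + 2 = 1282 —(−1)→ 1281
1281 —HB4→ 4^(4 + 1) + 4^4 + 1 —bump→ 5^(5 + 1) + 5^5 + 1 = 18751 —(−1)→ 18750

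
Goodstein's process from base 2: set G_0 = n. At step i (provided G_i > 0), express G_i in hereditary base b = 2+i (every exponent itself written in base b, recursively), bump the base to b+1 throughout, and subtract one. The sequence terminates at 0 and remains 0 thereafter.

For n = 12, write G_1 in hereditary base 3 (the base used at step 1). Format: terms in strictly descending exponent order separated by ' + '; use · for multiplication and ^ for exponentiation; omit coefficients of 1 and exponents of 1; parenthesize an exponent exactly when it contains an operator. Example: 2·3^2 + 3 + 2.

3^(3 + 1) + 2·3^2 + 2·3 + 2

G_0 = 12. HB_2(12) = 2^(2 + 1) + 2^2. Bump = 108. G_1 = 107.
G_1 = 107. HB_3(107) = 3^(3 + 1) + 2·3^2 + 2·3 + 2. Bump = 1066. G_2 = 1065.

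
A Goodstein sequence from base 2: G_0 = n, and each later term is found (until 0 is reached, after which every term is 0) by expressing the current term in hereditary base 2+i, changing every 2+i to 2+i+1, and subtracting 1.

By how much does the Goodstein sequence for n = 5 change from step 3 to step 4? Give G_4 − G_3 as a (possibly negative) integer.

308

G_0=5  [base 2] 2^2 + 1  →[2↦3]→  3^3 + 1 = 28  −1 ⇒ G_1=27
G_1=27  [base 3] 3^3  →[3↦4]→  4^4 = 256  −1 ⇒ G_2=255
G_2=255  [base 4] 3·4^3 + 3·4^2 + 3·4 + 3  →[4↦5]→  3·5^3 + 3·5^2 + 3·5 + 3 = 468  −1 ⇒ G_3=467
G_3=467  [base 5] 3·5^3 + 3·5^2 + 3·5 + 2  →[5↦6]→  3·6^3 + 3·6^2 + 3·6 + 2 = 776  −1 ⇒ G_4=775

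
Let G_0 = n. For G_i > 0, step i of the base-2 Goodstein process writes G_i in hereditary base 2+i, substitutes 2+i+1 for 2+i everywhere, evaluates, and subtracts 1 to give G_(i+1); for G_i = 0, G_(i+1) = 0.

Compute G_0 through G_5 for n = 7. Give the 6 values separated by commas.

G_0 = 7. HB_2(7) = 2^2 + 2 + 1. Bump = 31. G_1 = 30.
G_1 = 30. HB_3(30) = 3^3 + 3. Bump = 260. G_2 = 259.
G_2 = 259. HB_4(259) = 4^4 + 3. Bump = 3128. G_3 = 3127.
G_3 = 3127. HB_5(3127) = 5^5 + 2. Bump = 46658. G_4 = 46657.
G_4 = 46657. HB_6(46657) = 6^6 + 1. Bump = 823544. G_5 = 823543.

7, 30, 259, 3127, 46657, 823543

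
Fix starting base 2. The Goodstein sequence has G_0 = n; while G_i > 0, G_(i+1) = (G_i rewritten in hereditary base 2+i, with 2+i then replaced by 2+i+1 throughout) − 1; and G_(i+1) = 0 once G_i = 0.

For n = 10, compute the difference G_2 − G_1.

G_0 = 10. HB_2(10) = 2^(2 + 1) + 2. Bump = 84. G_1 = 83.
G_1 = 83. HB_3(83) = 3^(3 + 1) + 2. Bump = 1026. G_2 = 1025.

942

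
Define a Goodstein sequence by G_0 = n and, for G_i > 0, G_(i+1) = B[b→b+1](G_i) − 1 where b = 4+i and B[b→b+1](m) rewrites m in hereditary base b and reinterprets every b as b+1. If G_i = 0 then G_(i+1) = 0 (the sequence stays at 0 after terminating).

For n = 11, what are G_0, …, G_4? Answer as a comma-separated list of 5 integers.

11 —HB4→ 2·4 + 3 —bump→ 2·5 + 3 = 13 —(−1)→ 12
12 —HB5→ 2·5 + 2 —bump→ 2·6 + 2 = 14 —(−1)→ 13
13 —HB6→ 2·6 + 1 —bump→ 2·7 + 1 = 15 —(−1)→ 14
14 —HB7→ 2·7 —bump→ 2·8 = 16 —(−1)→ 15

11, 12, 13, 14, 15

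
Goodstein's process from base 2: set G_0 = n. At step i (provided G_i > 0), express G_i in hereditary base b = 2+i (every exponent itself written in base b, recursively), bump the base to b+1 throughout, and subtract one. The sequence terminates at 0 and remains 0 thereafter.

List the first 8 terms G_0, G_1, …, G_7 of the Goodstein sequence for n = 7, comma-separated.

7, 30, 259, 3127, 46657, 823543, 16777215, 37665879

i=0: 7 = 2^2 + 2 + 1 (b=2); 2→3: 3^3 + 3 + 1 = 31; 31−1 = 30
i=1: 30 = 3^3 + 3 (b=3); 3→4: 4^4 + 4 = 260; 260−1 = 259
i=2: 259 = 4^4 + 3 (b=4); 4→5: 5^5 + 3 = 3128; 3128−1 = 3127
i=3: 3127 = 5^5 + 2 (b=5); 5→6: 6^6 + 2 = 46658; 46658−1 = 46657
i=4: 46657 = 6^6 + 1 (b=6); 6→7: 7^7 + 1 = 823544; 823544−1 = 823543
i=5: 823543 = 7^7 (b=7); 7→8: 8^8 = 16777216; 16777216−1 = 16777215
i=6: 16777215 = 7·8^7 + 7·8^6 + 7·8^5 + 7·8^4 + 7·8^3 + 7·8^2 + 7·8 + 7 (b=8); 8→9: 7·9^7 + 7·9^6 + 7·9^5 + 7·9^4 + 7·9^3 + 7·9^2 + 7·9 + 7 = 37665880; 37665880−1 = 37665879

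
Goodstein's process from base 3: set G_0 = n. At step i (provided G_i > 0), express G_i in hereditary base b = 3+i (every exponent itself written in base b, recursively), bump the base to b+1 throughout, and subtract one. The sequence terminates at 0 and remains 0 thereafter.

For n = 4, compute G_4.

2

4 —HB3→ 3 + 1 —bump→ 4 + 1 = 5 —(−1)→ 4
4 —HB4→ 4 —bump→ 5 = 5 —(−1)→ 4
4 —HB5→ 4 —bump→ 4 = 4 —(−1)→ 3
3 —HB6→ 3 —bump→ 3 = 3 —(−1)→ 2
2 —HB7→ 2 —bump→ 2 = 2 —(−1)→ 1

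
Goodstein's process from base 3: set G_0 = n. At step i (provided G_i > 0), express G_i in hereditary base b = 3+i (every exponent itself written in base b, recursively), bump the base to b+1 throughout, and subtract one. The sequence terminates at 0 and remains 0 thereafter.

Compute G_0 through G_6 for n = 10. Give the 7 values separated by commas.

10, 16, 24, 27, 30, 33, 36

step 0: 10 = 3^2 + 1; sub 4 for 3: 4^2 + 1; = 17; G_1 = 17−1 = 16
step 1: 16 = 4^2; sub 5 for 4: 5^2; = 25; G_2 = 25−1 = 24
step 2: 24 = 4·5 + 4; sub 6 for 5: 4·6 + 4; = 28; G_3 = 28−1 = 27
step 3: 27 = 4·6 + 3; sub 7 for 6: 4·7 + 3; = 31; G_4 = 31−1 = 30
step 4: 30 = 4·7 + 2; sub 8 for 7: 4·8 + 2; = 34; G_5 = 34−1 = 33
step 5: 33 = 4·8 + 1; sub 9 for 8: 4·9 + 1; = 37; G_6 = 37−1 = 36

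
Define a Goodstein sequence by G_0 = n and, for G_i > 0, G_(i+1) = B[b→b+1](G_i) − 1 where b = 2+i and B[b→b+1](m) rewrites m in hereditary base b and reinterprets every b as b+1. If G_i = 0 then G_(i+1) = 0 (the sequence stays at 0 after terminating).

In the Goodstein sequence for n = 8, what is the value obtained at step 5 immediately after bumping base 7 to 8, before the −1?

33554572

8 —HB2→ 2^(2 + 1) —bump→ 3^(3 + 1) = 81 —(−1)→ 80
80 —HB3→ 2·3^3 + 2·3^2 + 2·3 + 2 —bump→ 2·4^4 + 2·4^2 + 2·4 + 2 = 554 —(−1)→ 553
553 —HB4→ 2·4^4 + 2·4^2 + 2·4 + 1 —bump→ 2·5^5 + 2·5^2 + 2·5 + 1 = 6311 —(−1)→ 6310
6310 —HB5→ 2·5^5 + 2·5^2 + 2·5 —bump→ 2·6^6 + 2·6^2 + 2·6 = 93396 —(−1)→ 93395
93395 —HB6→ 2·6^6 + 2·6^2 + 6 + 5 —bump→ 2·7^7 + 2·7^2 + 7 + 5 = 1647196 —(−1)→ 1647195
1647195 —HB7→ 2·7^7 + 2·7^2 + 7 + 4 —bump→ 2·8^8 + 2·8^2 + 8 + 4 = 33554572 —(−1)→ 33554571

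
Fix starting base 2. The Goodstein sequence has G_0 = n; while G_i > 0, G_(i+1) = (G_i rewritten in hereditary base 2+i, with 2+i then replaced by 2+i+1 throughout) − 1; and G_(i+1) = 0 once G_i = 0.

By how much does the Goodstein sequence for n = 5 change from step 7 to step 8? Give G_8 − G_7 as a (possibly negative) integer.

871

i=0: 5 = 2^2 + 1 (b=2); 2→3: 3^3 + 1 = 28; 28−1 = 27
i=1: 27 = 3^3 (b=3); 3→4: 4^4 = 256; 256−1 = 255
i=2: 255 = 3·4^3 + 3·4^2 + 3·4 + 3 (b=4); 4→5: 3·5^3 + 3·5^2 + 3·5 + 3 = 468; 468−1 = 467
i=3: 467 = 3·5^3 + 3·5^2 + 3·5 + 2 (b=5); 5→6: 3·6^3 + 3·6^2 + 3·6 + 2 = 776; 776−1 = 775
i=4: 775 = 3·6^3 + 3·6^2 + 3·6 + 1 (b=6); 6→7: 3·7^3 + 3·7^2 + 3·7 + 1 = 1198; 1198−1 = 1197
i=5: 1197 = 3·7^3 + 3·7^2 + 3·7 (b=7); 7→8: 3·8^3 + 3·8^2 + 3·8 = 1752; 1752−1 = 1751
i=6: 1751 = 3·8^3 + 3·8^2 + 2·8 + 7 (b=8); 8→9: 3·9^3 + 3·9^2 + 2·9 + 7 = 2455; 2455−1 = 2454
i=7: 2454 = 3·9^3 + 3·9^2 + 2·9 + 6 (b=9); 9→10: 3·10^3 + 3·10^2 + 2·10 + 6 = 3326; 3326−1 = 3325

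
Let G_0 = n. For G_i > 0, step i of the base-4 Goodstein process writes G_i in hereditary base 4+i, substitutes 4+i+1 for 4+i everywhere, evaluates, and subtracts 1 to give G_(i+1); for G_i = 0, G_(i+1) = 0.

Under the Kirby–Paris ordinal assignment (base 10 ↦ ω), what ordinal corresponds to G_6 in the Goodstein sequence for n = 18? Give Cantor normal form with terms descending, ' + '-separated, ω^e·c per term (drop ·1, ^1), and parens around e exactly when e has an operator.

step 0: 18 = 4^2 + 2; sub 5 for 4: 5^2 + 2; = 27; G_1 = 27−1 = 26
step 1: 26 = 5^2 + 1; sub 6 for 5: 6^2 + 1; = 37; G_2 = 37−1 = 36
step 2: 36 = 6^2; sub 7 for 6: 7^2; = 49; G_3 = 49−1 = 48
step 3: 48 = 6·7 + 6; sub 8 for 7: 6·8 + 6; = 54; G_4 = 54−1 = 53
step 4: 53 = 6·8 + 5; sub 9 for 8: 6·9 + 5; = 59; G_5 = 59−1 = 58
step 5: 58 = 6·9 + 4; sub 10 for 9: 6·10 + 4; = 64; G_6 = 64−1 = 63

ω·6 + 3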